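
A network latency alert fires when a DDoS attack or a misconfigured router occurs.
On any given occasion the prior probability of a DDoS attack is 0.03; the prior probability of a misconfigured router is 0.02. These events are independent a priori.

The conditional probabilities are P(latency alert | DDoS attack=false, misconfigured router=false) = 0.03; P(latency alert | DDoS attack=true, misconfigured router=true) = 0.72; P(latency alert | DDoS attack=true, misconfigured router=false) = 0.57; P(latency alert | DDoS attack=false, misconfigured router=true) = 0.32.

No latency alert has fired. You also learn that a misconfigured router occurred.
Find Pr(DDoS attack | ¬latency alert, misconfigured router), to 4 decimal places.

Weight on DDoS attack=true, given the evidence: 0.28×0.03 = 0.008400
Normalizer over all consistent configurations: 0.68×0.97 + 0.28×0.03 = 0.668000
P(DDoS attack | ¬latency alert, misconfigured router) = 0.008400/0.668000 ≈ 0.0126

Pr(DDoS attack | ¬latency alert, misconfigured router) ≈ 0.0126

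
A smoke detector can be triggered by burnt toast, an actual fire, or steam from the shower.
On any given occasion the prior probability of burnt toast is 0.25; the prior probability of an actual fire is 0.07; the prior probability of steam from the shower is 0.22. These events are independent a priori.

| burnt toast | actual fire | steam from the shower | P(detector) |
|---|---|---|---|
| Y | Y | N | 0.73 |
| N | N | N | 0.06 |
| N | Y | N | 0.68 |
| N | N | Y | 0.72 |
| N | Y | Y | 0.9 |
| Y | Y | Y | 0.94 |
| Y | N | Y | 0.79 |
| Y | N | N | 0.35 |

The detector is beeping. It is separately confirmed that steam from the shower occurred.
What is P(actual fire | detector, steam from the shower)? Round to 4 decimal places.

P(actual fire | detector, steam from the shower) ≈ 0.0850

P(detector | steam from the shower) = 0.72·0.75·0.93 + 0.9·0.75·0.07 + 0.79·0.25·0.93 + 0.94·0.25·0.07 = 0.502200 + 0.047250 + 0.183675 + 0.016450 = 0.749575
Restricting to configurations with actual fire present: 0.047250 + 0.016450 = 0.063700.
P(actual fire | detector, steam from the shower) = 0.063700 / 0.749575 ≈ 0.0850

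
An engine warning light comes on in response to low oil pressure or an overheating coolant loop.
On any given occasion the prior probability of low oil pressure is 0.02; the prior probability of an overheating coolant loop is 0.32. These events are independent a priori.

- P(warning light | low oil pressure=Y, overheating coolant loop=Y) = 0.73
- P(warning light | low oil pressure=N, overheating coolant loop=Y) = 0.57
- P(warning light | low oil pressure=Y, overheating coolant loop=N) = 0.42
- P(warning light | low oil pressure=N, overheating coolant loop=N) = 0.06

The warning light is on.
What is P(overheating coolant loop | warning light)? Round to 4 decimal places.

P(overheating coolant loop | warning light) ≈ 0.8006

P(warning light) = 0.06·0.98·0.68 + 0.57·0.98·0.32 + 0.42·0.02·0.68 + 0.73·0.02·0.32 = 0.039984 + 0.178752 + 0.005712 + 0.004672 = 0.229120
Of this, 0.183424 comes from 0.178752 + 0.004672 (the overheating coolant loop=true cases).
Hence the posterior is 0.183424/0.229120 ≈ 0.8006.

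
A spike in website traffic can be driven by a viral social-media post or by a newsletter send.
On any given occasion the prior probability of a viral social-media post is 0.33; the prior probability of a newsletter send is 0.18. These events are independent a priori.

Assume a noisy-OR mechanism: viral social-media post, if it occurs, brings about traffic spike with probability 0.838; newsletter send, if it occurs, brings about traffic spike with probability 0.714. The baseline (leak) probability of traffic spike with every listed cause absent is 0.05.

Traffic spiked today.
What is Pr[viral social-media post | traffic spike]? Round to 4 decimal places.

Under noisy-OR, P(traffic spike | causes) = 1 − (1−0.05)·∏(1−qᵢ) over the active causes.
For the numerator, keep only viral social-media post=true terms: 0.228955 + 0.056786 = 0.285741
Denominator P(traffic spike): 0.05*0.67*0.82 + 0.7283*0.67*0.18 + 0.8461*0.33*0.82 + 0.955985*0.33*0.18 = 0.401044
Posterior = 0.285741 / 0.401044 ≈ 0.7125

Pr[viral social-media post | traffic spike] ≈ 0.7125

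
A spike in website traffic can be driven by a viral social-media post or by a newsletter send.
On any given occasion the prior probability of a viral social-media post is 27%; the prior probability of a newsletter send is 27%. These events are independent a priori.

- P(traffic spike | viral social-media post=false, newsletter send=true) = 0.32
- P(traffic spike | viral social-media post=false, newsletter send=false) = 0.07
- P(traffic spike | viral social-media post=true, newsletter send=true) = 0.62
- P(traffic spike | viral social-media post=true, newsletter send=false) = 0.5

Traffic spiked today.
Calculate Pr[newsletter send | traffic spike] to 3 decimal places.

Pr[newsletter send | traffic spike] ≈ 0.444

P(traffic spike) = 0.07×0.73×0.73 + 0.32×0.73×0.27 + 0.5×0.27×0.73 + 0.62×0.27×0.27 = 0.037303 + 0.063072 + 0.098550 + 0.045198 = 0.244123
Of this, 0.108270 comes from 0.063072 + 0.045198 (the newsletter send=true cases).
P(newsletter send | traffic spike) = 0.108270 / 0.244123 ≈ 0.444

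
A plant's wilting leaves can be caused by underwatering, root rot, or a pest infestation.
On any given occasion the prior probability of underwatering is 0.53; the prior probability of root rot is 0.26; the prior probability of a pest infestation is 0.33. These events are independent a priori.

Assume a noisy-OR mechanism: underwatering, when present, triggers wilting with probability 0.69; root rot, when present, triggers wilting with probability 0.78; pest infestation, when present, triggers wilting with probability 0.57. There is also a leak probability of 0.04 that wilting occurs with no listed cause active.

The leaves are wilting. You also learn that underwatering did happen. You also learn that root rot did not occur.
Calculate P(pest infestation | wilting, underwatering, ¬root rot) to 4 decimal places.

Under noisy-OR, P(wilting | causes) = 1 − (1−0.04)·∏(1−qᵢ) over the active causes.
P(wilting | underwatering, ¬root rot) = 0.7024×0.67 + 0.872032×0.33 = 0.470608 + 0.287771 = 0.758379
Restricting to configurations with pest infestation present: 0.872032×0.33 = 0.287771.
So P(pest infestation | wilting, underwatering, ¬root rot) = 0.287771/0.758379 ≈ 0.3795.

P(pest infestation | wilting, underwatering, ¬root rot) ≈ 0.3795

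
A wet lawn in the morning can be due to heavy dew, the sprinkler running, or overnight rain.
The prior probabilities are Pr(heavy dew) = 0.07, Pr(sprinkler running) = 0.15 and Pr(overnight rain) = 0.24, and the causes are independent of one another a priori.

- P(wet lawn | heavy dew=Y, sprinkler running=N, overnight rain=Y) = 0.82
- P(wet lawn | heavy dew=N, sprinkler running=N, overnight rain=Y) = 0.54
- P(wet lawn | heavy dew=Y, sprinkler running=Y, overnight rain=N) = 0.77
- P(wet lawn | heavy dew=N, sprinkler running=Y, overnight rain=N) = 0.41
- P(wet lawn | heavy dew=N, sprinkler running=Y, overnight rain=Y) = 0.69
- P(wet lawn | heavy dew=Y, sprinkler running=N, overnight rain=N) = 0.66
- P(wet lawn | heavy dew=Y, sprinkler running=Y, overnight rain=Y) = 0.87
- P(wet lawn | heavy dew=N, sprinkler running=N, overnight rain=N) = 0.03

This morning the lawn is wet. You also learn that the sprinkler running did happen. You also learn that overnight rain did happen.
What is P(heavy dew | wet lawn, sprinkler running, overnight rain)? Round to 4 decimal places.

By total probability over both values of heavy dew:
  P(wet lawn | sprinkler running, overnight rain) = 0.69·0.93 + 0.87·0.07
        = 0.641700 + 0.060900 = 0.702600
Configurations with heavy dew contribute 0.060900, so
  P(heavy dew | wet lawn, sprinkler running, overnight rain) = 0.060900 / 0.702600 ≈ 0.0867

P(heavy dew | wet lawn, sprinkler running, overnight rain) ≈ 0.0867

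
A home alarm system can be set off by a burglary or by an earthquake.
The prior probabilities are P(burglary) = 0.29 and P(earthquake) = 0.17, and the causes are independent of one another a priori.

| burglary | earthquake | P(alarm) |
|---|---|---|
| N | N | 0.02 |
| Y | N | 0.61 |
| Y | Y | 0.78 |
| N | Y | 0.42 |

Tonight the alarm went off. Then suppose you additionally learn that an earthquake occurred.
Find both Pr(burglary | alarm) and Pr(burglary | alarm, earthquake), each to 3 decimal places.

Weight on burglary=true, given the evidence: 0.146827 + 0.038454 = 0.185281
Denominator P(alarm): 0.02×0.71×0.83 + 0.42×0.71×0.17 + 0.61×0.29×0.83 + 0.78×0.29×0.17 = 0.247761
P(burglary | alarm) = 0.185281/0.247761 ≈ 0.748

Now also conditioning on earthquake=true:
Enumerate both values of burglary and weight by the priors:
  P(alarm | earthquake) = 0.42·0.71 + 0.78·0.29
        = 0.298200 + 0.226200 = 0.524400
Configurations with burglary contribute 0.226200, so
  P(burglary | alarm, earthquake) = 0.226200 / 0.524400 ≈ 0.431
This is intercausal reasoning (explaining away): once earthquake accounts for the alarm, burglary becomes less likely.

Pr(burglary | alarm) ≈ 0.748; Pr(burglary | alarm, earthquake) ≈ 0.431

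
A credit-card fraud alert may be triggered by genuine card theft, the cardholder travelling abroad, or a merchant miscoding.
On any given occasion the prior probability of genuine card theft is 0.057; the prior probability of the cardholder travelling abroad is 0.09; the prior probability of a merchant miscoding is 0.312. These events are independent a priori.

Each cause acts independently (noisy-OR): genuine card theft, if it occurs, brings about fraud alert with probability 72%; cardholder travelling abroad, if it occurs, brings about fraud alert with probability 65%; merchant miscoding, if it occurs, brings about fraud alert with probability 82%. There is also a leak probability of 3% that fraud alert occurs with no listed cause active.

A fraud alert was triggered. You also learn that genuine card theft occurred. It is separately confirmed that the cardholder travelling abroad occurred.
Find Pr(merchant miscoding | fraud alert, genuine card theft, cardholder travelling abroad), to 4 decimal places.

Pr(merchant miscoding | fraud alert, genuine card theft, cardholder travelling abroad) ≈ 0.3300

Under noisy-OR, P(fraud alert | causes) = 1 − (1−0.03)·∏(1−qᵢ) over the active causes.
For the numerator, keep only merchant miscoding=true terms: 0.982889·0.312 = 0.306661
The normalizing constant is 0.90494·0.688 + 0.982889·0.312 = 0.929260
Posterior = 0.306661 / 0.929260 ≈ 0.3300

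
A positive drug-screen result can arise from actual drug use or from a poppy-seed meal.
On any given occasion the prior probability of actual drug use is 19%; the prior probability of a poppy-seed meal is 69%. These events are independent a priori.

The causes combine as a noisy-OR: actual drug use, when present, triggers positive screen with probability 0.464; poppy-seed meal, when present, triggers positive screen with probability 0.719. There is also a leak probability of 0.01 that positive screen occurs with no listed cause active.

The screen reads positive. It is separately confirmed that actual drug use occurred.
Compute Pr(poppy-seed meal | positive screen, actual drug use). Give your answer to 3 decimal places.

Pr(poppy-seed meal | positive screen, actual drug use) ≈ 0.801

Under noisy-OR, P(positive screen | causes) = 1 − (1−0.01)·∏(1−qᵢ) over the active causes.
Weight on poppy-seed meal=true, given the evidence: 0.85089·0.69 = 0.587114
Normalizer over all consistent configurations: 0.46936·0.31 + 0.85089·0.69 = 0.732616
P(poppy-seed meal | positive screen, actual drug use) = 0.587114/0.732616 ≈ 0.801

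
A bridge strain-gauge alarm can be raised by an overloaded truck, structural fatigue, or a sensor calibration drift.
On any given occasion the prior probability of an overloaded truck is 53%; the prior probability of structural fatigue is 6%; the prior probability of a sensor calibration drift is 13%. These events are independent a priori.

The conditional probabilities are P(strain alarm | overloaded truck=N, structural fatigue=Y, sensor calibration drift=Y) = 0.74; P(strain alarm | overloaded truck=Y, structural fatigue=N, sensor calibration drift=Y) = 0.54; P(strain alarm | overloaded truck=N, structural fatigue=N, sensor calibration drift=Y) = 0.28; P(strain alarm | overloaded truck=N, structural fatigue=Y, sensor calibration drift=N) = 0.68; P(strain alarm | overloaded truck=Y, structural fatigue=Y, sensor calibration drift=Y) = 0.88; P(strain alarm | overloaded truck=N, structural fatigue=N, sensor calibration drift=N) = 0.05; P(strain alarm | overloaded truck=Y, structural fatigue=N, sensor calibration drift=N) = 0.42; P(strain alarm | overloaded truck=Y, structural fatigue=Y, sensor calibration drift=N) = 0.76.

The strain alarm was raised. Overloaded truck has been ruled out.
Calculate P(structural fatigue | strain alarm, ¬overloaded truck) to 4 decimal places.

P(structural fatigue | strain alarm, ¬overloaded truck) ≈ 0.3546

Enumerate the 4 (structural fatigue, sensor calibration drift) configurations and weight by the priors:
  P(strain alarm | ¬overloaded truck) = 0.05·0.94·0.87 + 0.28·0.94·0.13 + 0.68·0.06·0.87 + 0.74·0.06·0.13
        = 0.040890 + 0.034216 + 0.035496 + 0.005772 = 0.116374
Keeping only the structural fatigue-present terms gives 0.041268, so
  P(structural fatigue | strain alarm, ¬overloaded truck) = 0.041268 / 0.116374 ≈ 0.3546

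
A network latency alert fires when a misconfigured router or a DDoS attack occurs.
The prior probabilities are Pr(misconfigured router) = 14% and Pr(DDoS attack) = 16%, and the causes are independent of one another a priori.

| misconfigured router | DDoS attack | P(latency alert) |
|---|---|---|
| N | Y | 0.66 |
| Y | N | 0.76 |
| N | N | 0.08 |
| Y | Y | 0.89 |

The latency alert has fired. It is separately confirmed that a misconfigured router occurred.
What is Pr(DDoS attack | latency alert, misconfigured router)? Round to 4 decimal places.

Pr(DDoS attack | latency alert, misconfigured router) ≈ 0.1824

Weight on DDoS attack=true, given the evidence: 0.89*0.16 = 0.142400
Normalizer over all consistent configurations: 0.76*0.84 + 0.89*0.16 = 0.780800
P(DDoS attack | latency alert, misconfigured router) = 0.142400/0.780800 ≈ 0.1824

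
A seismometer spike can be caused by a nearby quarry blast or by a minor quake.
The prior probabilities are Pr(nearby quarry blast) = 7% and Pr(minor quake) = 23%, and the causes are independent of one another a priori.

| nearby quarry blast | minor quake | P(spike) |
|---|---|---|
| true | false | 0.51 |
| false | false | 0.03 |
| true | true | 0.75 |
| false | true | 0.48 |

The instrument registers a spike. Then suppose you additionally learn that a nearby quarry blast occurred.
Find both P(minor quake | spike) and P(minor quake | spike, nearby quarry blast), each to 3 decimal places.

P(minor quake | spike) ≈ 0.701; P(minor quake | spike, nearby quarry blast) ≈ 0.305

Enumerate the 4 (nearby quarry blast, minor quake) configurations and weight by the priors:
  P(spike) = 0.03*0.93*0.77 + 0.48*0.93*0.23 + 0.51*0.07*0.77 + 0.75*0.07*0.23
        = 0.021483 + 0.102672 + 0.027489 + 0.012075 = 0.163719
The terms with minor quake present sum to 0.114747, so
  P(minor quake | spike) = 0.114747 / 0.163719 ≈ 0.701

With the extra evidence:
Sum P(spike|·) weighted by the priors over both values of minor quake:
  P(spike | nearby quarry blast) = 0.51×0.77 + 0.75×0.23
        = 0.392700 + 0.172500 = 0.565200
The terms with minor quake present sum to 0.172500, so
  P(minor quake | spike, nearby quarry blast) = 0.172500 / 0.565200 ≈ 0.305
The drop from 0.701 to 0.305 is the explaining-away (discounting) effect.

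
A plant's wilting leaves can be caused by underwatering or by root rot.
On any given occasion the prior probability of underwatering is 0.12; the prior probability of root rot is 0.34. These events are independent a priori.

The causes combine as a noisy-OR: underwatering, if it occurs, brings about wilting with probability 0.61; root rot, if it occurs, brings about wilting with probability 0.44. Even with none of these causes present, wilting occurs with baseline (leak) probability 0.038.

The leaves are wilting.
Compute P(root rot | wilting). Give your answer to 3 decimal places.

Under noisy-OR, P(wilting | causes) = 1 − (1−0.038)·∏(1−qᵢ) over the active causes.
P(wilting) = 0.038×0.88×0.66 + 0.46128×0.88×0.34 + 0.62482×0.12×0.66 + 0.789899×0.12×0.34 = 0.022070 + 0.138015 + 0.049486 + 0.032228 = 0.241799
The root rot-present share is 0.138015 + 0.032228 = 0.170243.
P(root rot | wilting) = 0.170243 / 0.241799 ≈ 0.704

P(root rot | wilting) ≈ 0.704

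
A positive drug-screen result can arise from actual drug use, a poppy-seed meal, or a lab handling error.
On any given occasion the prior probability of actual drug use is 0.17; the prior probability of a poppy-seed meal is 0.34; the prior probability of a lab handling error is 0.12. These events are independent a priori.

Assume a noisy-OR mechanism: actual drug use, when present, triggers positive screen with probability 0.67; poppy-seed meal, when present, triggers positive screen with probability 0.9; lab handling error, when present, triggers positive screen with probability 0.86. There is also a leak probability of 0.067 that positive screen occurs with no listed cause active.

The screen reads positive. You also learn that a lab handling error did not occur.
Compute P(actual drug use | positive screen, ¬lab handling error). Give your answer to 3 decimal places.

P(actual drug use | positive screen, ¬lab handling error) ≈ 0.314

Under noisy-OR, P(positive screen | causes) = 1 − (1−0.067)·∏(1−qᵢ) over the active causes.
Weight on actual drug use=true, given the evidence: 0.077655 + 0.056020 = 0.133675
Denominator P(positive screen | ¬lab handling error): 0.067·0.83·0.66 + 0.9067·0.83·0.34 + 0.69211·0.17·0.66 + 0.969211·0.17·0.34 = 0.426249
Posterior = 0.133675 / 0.426249 ≈ 0.314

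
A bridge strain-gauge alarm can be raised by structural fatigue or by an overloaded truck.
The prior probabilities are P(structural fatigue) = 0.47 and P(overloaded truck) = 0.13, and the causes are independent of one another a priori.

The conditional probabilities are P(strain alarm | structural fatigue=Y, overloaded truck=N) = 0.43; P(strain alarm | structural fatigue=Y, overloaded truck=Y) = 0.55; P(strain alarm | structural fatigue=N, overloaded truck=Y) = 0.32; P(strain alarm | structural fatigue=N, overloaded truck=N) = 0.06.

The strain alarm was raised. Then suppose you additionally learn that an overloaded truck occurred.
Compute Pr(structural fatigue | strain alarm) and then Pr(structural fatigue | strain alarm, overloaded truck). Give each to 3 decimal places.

Pr(structural fatigue | strain alarm) ≈ 0.808; Pr(structural fatigue | strain alarm, overloaded truck) ≈ 0.604

Numerator (weight on configurations with structural fatigue): 0.175827 + 0.033605 = 0.209432
Denominator P(strain alarm): 0.06×0.53×0.87 + 0.32×0.53×0.13 + 0.43×0.47×0.87 + 0.55×0.47×0.13 = 0.259146
Posterior = 0.209432 / 0.259146 ≈ 0.808

Now condition on the additional information:
P(strain alarm | overloaded truck) = 0.32*0.53 + 0.55*0.47 = 0.169600 + 0.258500 = 0.428100
Restricting to configurations with structural fatigue present: 0.55*0.47 = 0.258500.
So P(structural fatigue | strain alarm, overloaded truck) = 0.258500/0.428100 ≈ 0.604.
Conditioning on overloaded truck lowers the posterior on structural fatigue: the classic explaining-away effect in a common-effect structure.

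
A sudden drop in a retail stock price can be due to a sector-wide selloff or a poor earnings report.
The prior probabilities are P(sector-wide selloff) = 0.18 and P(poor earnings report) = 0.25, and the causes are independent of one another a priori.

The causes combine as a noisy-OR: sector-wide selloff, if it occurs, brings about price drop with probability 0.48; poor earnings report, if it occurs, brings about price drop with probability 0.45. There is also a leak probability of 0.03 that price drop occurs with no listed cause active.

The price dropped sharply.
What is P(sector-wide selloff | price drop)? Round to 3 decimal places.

P(sector-wide selloff | price drop) ≈ 0.466

Under noisy-OR, P(price drop | causes) = 1 − (1−0.03)·∏(1−qᵢ) over the active causes.
Weight on sector-wide selloff=true, given the evidence: 0.066906 + 0.032516 = 0.099422
Denominator P(price drop): 0.03*0.82*0.75 + 0.4665*0.82*0.25 + 0.4956*0.18*0.75 + 0.72258*0.18*0.25 = 0.213504
P(sector-wide selloff | price drop) = 0.099422/0.213504 ≈ 0.466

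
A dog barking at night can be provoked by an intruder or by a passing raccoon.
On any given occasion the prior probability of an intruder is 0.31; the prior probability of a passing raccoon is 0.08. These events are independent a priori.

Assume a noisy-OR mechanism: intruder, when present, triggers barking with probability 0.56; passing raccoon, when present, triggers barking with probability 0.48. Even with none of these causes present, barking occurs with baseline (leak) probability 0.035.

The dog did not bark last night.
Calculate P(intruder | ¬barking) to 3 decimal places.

P(intruder | ¬barking) ≈ 0.165

Under noisy-OR, P(barking | causes) = 1 − (1−0.035)·∏(1−qᵢ) over the active causes.
For the numerator, keep only intruder=true terms: 0.121096 + 0.005476 = 0.126572
The normalizing constant is 0.965×0.69×0.92 + 0.5018×0.69×0.08 + 0.4246×0.31×0.92 + 0.220792×0.31×0.08 = 0.766853
Posterior = 0.126572 / 0.766853 ≈ 0.165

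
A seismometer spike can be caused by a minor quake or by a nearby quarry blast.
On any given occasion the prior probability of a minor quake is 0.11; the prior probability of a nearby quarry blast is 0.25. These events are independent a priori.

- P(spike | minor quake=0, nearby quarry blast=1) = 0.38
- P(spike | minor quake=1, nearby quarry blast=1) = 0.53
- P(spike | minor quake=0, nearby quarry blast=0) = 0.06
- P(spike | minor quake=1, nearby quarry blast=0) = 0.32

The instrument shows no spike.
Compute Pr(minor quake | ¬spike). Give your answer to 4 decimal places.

Pr(minor quake | ¬spike) ≈ 0.0827

Sum P(¬spike|·) weighted by the priors over the 4 (minor quake, nearby quarry blast) configurations:
  P(¬spike) = 0.94*0.89*0.75 + 0.62*0.89*0.25 + 0.68*0.11*0.75 + 0.47*0.11*0.25
        = 0.627450 + 0.137950 + 0.056100 + 0.012925 = 0.834425
The terms with minor quake present sum to 0.069025, so
  P(minor quake | ¬spike) = 0.069025 / 0.834425 ≈ 0.0827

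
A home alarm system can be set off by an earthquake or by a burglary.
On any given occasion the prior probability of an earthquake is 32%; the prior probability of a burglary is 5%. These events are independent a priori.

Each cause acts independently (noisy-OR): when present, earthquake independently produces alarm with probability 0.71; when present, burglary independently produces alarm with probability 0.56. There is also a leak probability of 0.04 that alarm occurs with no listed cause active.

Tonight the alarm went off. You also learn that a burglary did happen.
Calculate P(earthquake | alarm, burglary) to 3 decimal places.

P(earthquake | alarm, burglary) ≈ 0.417

Under noisy-OR, P(alarm | causes) = 1 − (1−0.04)·∏(1−qᵢ) over the active causes.
Enumerate both values of earthquake and weight by the priors:
  P(alarm | burglary) = 0.5776*0.68 + 0.877504*0.32
        = 0.392768 + 0.280801 = 0.673569
Keeping only the earthquake-present terms gives 0.280801, so
  P(earthquake | alarm, burglary) = 0.280801 / 0.673569 ≈ 0.417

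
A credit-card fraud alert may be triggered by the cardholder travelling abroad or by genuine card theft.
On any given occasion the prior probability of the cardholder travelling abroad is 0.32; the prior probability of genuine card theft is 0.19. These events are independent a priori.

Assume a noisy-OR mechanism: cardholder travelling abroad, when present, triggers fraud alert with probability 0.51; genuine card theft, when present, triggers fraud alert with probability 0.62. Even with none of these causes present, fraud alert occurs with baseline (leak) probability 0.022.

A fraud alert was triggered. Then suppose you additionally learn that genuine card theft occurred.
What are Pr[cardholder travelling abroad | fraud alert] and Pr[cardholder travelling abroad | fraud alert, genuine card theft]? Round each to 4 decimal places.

Under noisy-OR, P(fraud alert | causes) = 1 − (1−0.022)·∏(1−qᵢ) over the active causes.
By total probability over the 4 (cardholder travelling abroad, genuine card theft) configurations:
  P(fraud alert) = 0.022·0.68·0.81 + 0.62836·0.68·0.19 + 0.52078·0.32·0.81 + 0.817896·0.32·0.19
        = 0.012118 + 0.081184 + 0.134986 + 0.049728 = 0.278016
The terms with cardholder travelling abroad present sum to 0.184714, so
  P(cardholder travelling abroad | fraud alert) = 0.184714 / 0.278016 ≈ 0.6644

Now condition on the additional information:
Enumerate both values of cardholder travelling abroad and weight by the priors:
  P(fraud alert | genuine card theft) = 0.62836×0.68 + 0.817896×0.32
        = 0.427285 + 0.261727 = 0.689012
Configurations with cardholder travelling abroad contribute 0.261727, so
  P(cardholder travelling abroad | fraud alert, genuine card theft) = 0.261727 / 0.689012 ≈ 0.3799
The drop from 0.6644 to 0.3799 is the explaining-away (discounting) effect.

Pr[cardholder travelling abroad | fraud alert] ≈ 0.6644; Pr[cardholder travelling abroad | fraud alert, genuine card theft] ≈ 0.3799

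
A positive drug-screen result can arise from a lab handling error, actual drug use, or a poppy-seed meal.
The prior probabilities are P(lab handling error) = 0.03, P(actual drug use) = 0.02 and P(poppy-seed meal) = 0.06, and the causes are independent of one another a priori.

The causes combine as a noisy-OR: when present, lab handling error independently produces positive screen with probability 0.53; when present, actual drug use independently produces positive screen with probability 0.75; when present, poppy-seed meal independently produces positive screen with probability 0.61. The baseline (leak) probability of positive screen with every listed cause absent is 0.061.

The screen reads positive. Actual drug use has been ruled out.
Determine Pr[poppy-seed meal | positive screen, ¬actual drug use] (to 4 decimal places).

Under noisy-OR, P(positive screen | causes) = 1 − (1−0.061)·∏(1−qᵢ) over the active causes.
Sum P(positive screen|·) weighted by the priors over the 4 (lab handling error, poppy-seed meal) configurations:
  P(positive screen | ¬actual drug use) = 0.061*0.97*0.94 + 0.63379*0.97*0.06 + 0.55867*0.03*0.94 + 0.827881*0.03*0.06
        = 0.055620 + 0.036887 + 0.015754 + 0.001490 = 0.109751
The terms with poppy-seed meal present sum to 0.038377, so
  P(poppy-seed meal | positive screen, ¬actual drug use) = 0.038377 / 0.109751 ≈ 0.3497

Pr[poppy-seed meal | positive screen, ¬actual drug use] ≈ 0.3497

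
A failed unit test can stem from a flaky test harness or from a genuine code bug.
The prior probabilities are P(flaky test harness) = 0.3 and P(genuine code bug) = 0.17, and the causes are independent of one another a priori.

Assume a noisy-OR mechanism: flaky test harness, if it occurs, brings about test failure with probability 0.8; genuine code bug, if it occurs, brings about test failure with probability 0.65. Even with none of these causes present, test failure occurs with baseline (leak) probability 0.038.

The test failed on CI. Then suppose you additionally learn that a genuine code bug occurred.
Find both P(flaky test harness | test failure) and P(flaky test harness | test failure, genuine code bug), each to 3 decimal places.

Under noisy-OR, P(test failure | causes) = 1 − (1−0.038)·∏(1−qᵢ) over the active causes.
P(test failure) = 0.038·0.7·0.83 + 0.6633·0.7·0.17 + 0.8076·0.3·0.83 + 0.93266·0.3·0.17 = 0.022078 + 0.078933 + 0.201092 + 0.047566 = 0.349669
Restricting to configurations with flaky test harness present: 0.201092 + 0.047566 = 0.248658.
So P(flaky test harness | test failure) = 0.248658/0.349669 ≈ 0.711.

Now also conditioning on genuine code bug=true:
Numerator (weight on configurations with flaky test harness): 0.93266*0.3 = 0.279798
The normalizing constant is 0.6633*0.7 + 0.93266*0.3 = 0.744108
P(flaky test harness | test failure, genuine code bug) = 0.279798/0.744108 ≈ 0.376
This is intercausal reasoning (explaining away): once genuine code bug accounts for the test failure, flaky test harness becomes less likely.

P(flaky test harness | test failure) ≈ 0.711; P(flaky test harness | test failure, genuine code bug) ≈ 0.376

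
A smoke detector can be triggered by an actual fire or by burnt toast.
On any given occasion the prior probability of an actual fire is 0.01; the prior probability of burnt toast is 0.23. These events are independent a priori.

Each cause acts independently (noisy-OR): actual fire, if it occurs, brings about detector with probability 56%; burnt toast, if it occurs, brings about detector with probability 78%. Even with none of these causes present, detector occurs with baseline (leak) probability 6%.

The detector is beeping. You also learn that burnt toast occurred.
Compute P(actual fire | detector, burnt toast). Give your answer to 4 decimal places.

Under noisy-OR, P(detector | causes) = 1 − (1−0.06)·∏(1−qᵢ) over the active causes.
P(detector | burnt toast) = 0.7932·0.99 + 0.909008·0.01 = 0.785268 + 0.009090 = 0.794358
Of this, 0.009090 comes from 0.909008·0.01 (the actual fire=true cases).
Hence the posterior is 0.009090/0.794358 ≈ 0.0114.

P(actual fire | detector, burnt toast) ≈ 0.0114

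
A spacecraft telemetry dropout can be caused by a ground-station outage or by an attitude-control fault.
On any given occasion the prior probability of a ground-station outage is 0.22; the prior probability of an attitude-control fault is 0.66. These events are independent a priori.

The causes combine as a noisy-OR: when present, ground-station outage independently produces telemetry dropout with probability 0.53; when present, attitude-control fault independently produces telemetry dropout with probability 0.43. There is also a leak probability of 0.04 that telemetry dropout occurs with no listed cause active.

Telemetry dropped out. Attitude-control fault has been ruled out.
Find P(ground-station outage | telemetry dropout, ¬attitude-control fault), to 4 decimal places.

P(ground-station outage | telemetry dropout, ¬attitude-control fault) ≈ 0.7947

Under noisy-OR, P(telemetry dropout | causes) = 1 − (1−0.04)·∏(1−qᵢ) over the active causes.
Sum P(telemetry dropout|·) weighted by the priors over both values of ground-station outage:
  P(telemetry dropout | ¬attitude-control fault) = 0.04*0.78 + 0.5488*0.22
        = 0.031200 + 0.120736 = 0.151936
Keeping only the ground-station outage-present terms gives 0.120736, so
  P(ground-station outage | telemetry dropout, ¬attitude-control fault) = 0.120736 / 0.151936 ≈ 0.7947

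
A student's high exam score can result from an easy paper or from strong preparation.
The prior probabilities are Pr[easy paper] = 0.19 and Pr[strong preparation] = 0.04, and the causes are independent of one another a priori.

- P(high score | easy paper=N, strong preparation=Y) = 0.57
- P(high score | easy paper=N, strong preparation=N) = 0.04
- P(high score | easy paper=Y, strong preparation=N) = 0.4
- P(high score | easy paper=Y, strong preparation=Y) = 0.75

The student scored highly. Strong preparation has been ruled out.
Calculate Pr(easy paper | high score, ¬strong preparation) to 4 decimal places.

Pr(easy paper | high score, ¬strong preparation) ≈ 0.7011

Sum P(high score|·) weighted by the priors over both values of easy paper:
  P(high score | ¬strong preparation) = 0.04×0.81 + 0.4×0.19
        = 0.032400 + 0.076000 = 0.108400
Keeping only the easy paper-present terms gives 0.076000, so
  P(easy paper | high score, ¬strong preparation) = 0.076000 / 0.108400 ≈ 0.7011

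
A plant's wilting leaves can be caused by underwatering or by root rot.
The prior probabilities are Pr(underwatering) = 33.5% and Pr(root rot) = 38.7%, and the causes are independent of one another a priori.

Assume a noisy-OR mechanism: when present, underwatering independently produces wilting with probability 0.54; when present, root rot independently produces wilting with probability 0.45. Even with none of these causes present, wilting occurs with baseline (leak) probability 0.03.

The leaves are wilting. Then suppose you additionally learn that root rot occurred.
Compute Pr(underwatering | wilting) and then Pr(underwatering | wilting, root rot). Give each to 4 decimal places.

Pr(underwatering | wilting) ≈ 0.6153; Pr(underwatering | wilting, root rot) ≈ 0.4490

Under noisy-OR, P(wilting | causes) = 1 − (1−0.03)·∏(1−qᵢ) over the active causes.
For the numerator, keep only underwatering=true terms: 0.113726 + 0.097829 = 0.211555
Denominator P(wilting): 0.03*0.665*0.613 + 0.4665*0.665*0.387 + 0.5538*0.335*0.613 + 0.75459*0.335*0.387 = 0.343840
Posterior = 0.211555 / 0.343840 ≈ 0.6153

Now also conditioning on root rot=true:
For the numerator, keep only underwatering=true terms: 0.75459·0.335 = 0.252788
Normalizer over all consistent configurations: 0.4665·0.665 + 0.75459·0.335 = 0.563011
Posterior = 0.252788 / 0.563011 ≈ 0.4490
The drop from 0.6153 to 0.4490 is the explaining-away (discounting) effect.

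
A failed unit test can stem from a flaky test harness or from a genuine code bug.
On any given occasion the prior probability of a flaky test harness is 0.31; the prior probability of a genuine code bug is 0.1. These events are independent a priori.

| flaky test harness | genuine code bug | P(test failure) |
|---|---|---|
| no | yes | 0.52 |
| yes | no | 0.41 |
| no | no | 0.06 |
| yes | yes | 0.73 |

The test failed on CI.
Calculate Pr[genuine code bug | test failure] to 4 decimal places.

Pr[genuine code bug | test failure] ≈ 0.2784

By total probability over the 4 (flaky test harness, genuine code bug) configurations:
  P(test failure) = 0.06×0.69×0.9 + 0.52×0.69×0.1 + 0.41×0.31×0.9 + 0.73×0.31×0.1
        = 0.037260 + 0.035880 + 0.114390 + 0.022630 = 0.210160
The terms with genuine code bug present sum to 0.058510, so
  P(genuine code bug | test failure) = 0.058510 / 0.210160 ≈ 0.2784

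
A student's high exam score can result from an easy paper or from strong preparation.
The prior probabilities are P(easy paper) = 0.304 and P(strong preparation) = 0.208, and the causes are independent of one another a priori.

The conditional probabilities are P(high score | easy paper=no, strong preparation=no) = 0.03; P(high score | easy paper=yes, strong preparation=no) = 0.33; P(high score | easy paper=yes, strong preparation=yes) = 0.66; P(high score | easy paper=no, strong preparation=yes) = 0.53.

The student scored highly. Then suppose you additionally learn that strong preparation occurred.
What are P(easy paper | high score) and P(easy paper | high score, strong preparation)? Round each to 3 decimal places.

For the numerator, keep only easy paper=true terms: 0.079453 + 0.041733 = 0.121186
Denominator P(high score): 0.03·0.696·0.792 + 0.53·0.696·0.208 + 0.33·0.304·0.792 + 0.66·0.304·0.208 = 0.214450
P(easy paper | high score) = 0.121186/0.214450 ≈ 0.565

Now also conditioning on strong preparation=true:
By total probability over both values of easy paper:
  P(high score | strong preparation) = 0.53·0.696 + 0.66·0.304
        = 0.368880 + 0.200640 = 0.569520
Configurations with easy paper contribute 0.200640, so
  P(easy paper | high score, strong preparation) = 0.200640 / 0.569520 ≈ 0.352

P(easy paper | high score) ≈ 0.565; P(easy paper | high score, strong preparation) ≈ 0.352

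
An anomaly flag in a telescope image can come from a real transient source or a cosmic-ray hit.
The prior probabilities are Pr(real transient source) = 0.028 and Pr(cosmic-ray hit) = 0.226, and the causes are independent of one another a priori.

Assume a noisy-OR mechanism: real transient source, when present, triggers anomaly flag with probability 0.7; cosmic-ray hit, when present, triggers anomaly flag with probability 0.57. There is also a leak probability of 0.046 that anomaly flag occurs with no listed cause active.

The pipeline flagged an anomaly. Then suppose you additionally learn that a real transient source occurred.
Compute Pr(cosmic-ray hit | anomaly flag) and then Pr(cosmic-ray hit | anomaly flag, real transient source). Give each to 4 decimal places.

Pr(cosmic-ray hit | anomaly flag) ≈ 0.7296; Pr(cosmic-ray hit | anomaly flag, real transient source) ≈ 0.2640

Under noisy-OR, P(anomaly flag | causes) = 1 − (1−0.046)·∏(1−qᵢ) over the active causes.
Sum P(anomaly flag|·) weighted by the priors over the 4 (real transient source, cosmic-ray hit) configurations:
  P(anomaly flag) = 0.046×0.972×0.774 + 0.58978×0.972×0.226 + 0.7138×0.028×0.774 + 0.876934×0.028×0.226
        = 0.034607 + 0.129558 + 0.015469 + 0.005549 = 0.185183
Keeping only the cosmic-ray hit-present terms gives 0.135107, so
  P(cosmic-ray hit | anomaly flag) = 0.135107 / 0.185183 ≈ 0.7296

Now condition on the additional information:
Numerator (weight on configurations with cosmic-ray hit): 0.876934·0.226 = 0.198187
The normalizing constant is 0.7138·0.774 + 0.876934·0.226 = 0.750668
P(cosmic-ray hit | anomaly flag, real transient source) = 0.198187/0.750668 ≈ 0.2640
— real transient source explains away the evidence for cosmic-ray hit.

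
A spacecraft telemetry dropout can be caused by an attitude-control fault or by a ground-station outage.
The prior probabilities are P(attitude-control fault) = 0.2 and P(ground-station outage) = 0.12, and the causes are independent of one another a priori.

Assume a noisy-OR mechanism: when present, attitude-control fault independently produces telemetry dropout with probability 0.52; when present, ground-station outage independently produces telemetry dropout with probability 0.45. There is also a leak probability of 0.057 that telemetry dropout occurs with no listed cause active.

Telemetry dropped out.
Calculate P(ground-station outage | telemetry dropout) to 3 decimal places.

P(ground-station outage | telemetry dropout) ≈ 0.320

Under noisy-OR, P(telemetry dropout | causes) = 1 − (1−0.057)·∏(1−qᵢ) over the active causes.
Enumerate the 4 (attitude-control fault, ground-station outage) configurations and weight by the priors:
  P(telemetry dropout) = 0.057×0.8×0.88 + 0.48135×0.8×0.12 + 0.54736×0.2×0.88 + 0.751048×0.2×0.12
        = 0.040128 + 0.046210 + 0.096335 + 0.018025 = 0.200698
Keeping only the ground-station outage-present terms gives 0.064235, so
  P(ground-station outage | telemetry dropout) = 0.064235 / 0.200698 ≈ 0.320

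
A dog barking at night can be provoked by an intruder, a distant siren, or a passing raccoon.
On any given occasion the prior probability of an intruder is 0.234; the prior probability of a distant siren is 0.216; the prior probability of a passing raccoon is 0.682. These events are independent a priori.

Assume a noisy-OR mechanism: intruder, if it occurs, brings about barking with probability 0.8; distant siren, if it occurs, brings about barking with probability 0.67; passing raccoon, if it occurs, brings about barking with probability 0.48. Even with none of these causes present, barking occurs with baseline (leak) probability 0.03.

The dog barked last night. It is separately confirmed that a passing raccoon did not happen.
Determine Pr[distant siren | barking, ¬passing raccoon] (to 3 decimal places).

Pr[distant siren | barking, ¬passing raccoon] ≈ 0.491

Under noisy-OR, P(barking | causes) = 1 − (1−0.03)·∏(1−qᵢ) over the active causes.
Weight on distant siren=true, given the evidence: 0.112494 + 0.047308 = 0.159802
Normalizer over all consistent configurations: 0.03*0.766*0.784 + 0.6799*0.766*0.216 + 0.806*0.234*0.784 + 0.93598*0.234*0.216 = 0.325684
Posterior = 0.159802 / 0.325684 ≈ 0.491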